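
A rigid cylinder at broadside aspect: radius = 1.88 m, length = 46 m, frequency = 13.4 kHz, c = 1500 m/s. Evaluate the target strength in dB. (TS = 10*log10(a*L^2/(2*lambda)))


42.5 dB


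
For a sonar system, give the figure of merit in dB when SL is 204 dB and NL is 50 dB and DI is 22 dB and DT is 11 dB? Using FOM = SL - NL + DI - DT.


165 dB


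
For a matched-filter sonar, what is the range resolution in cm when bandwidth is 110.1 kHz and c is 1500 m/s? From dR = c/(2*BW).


dR = c/(2*BW) = 1500 / (2 * 110.1e3) = 0.0068 m = 0.68 cm

0.68 cm


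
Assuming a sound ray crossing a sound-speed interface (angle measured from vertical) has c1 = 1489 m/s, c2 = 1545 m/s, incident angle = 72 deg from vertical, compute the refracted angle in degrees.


sin(theta2) = (c2/c1)*sin(theta1) = (1545/1489)*sin(72 deg) = 0.98682
theta2 = arcsin(0.98682) = 80.69

80.69 deg


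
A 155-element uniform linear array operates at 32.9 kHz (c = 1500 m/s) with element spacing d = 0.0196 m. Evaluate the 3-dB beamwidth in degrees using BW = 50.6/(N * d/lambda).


Step 1: lambda = 1500/32900 = 0.04559 m
Step 2: d/lambda = 0.0196/0.04559 = 0.4299
Step 3: BW = 50.6/(N * d/lambda) = 50.6/(155 * 0.4299) = 0.76

0.76 deg


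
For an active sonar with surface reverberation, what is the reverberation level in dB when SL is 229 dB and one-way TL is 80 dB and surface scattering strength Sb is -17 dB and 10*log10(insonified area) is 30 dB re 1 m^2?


82 dB


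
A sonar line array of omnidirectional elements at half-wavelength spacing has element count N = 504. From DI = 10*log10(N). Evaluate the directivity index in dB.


DI = 10*log10(504) = 27.02

27.02 dB


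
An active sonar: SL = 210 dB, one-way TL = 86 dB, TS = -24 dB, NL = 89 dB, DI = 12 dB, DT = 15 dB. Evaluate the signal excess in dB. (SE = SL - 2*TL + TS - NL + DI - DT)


SE = SL - 2*TL + TS - NL + DI - DT = 210 - 2*86 + (-24) - 89 + 12 - 15 = -78

-78 dB


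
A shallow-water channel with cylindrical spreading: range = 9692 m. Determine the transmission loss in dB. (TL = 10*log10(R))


TL = 10*log10(9692) = 39.86

39.86 dB


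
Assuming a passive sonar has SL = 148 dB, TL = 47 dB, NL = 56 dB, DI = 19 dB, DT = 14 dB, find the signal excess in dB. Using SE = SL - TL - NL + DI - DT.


SE = SL - TL - NL + DI - DT = 148 - 47 - 56 + 19 - 14 = 50

50 dB


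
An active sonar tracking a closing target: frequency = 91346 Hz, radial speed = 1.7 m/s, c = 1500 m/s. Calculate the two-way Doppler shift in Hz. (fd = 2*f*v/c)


207.05 Hz


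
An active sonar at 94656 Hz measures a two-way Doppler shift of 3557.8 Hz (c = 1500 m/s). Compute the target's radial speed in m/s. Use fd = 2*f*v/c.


From fd = 2*f*v/c, v = c*fd/(2*f) = 1500 * 3557.8 / (2*94656) = 28.19

28.19 m/s


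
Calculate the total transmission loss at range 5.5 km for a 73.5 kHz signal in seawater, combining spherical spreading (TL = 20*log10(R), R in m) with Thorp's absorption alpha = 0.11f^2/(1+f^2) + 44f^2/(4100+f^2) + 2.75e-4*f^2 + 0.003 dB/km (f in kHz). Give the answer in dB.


221.18 dB


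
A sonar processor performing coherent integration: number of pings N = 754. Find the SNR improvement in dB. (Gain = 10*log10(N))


28.77 dB


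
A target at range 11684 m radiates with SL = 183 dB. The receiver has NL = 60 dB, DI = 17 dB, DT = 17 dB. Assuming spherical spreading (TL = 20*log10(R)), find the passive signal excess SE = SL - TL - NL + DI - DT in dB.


Step 1: TL = 20*log10(11684) = 81.35 dB
Step 2: SE = 183 - 81.35 - 60 + 17 - 17 = 41.65

41.65 dB


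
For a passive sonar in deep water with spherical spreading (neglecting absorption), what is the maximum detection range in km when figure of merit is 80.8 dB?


At max range FOM = TL, so 20*log10(R) = 80.8
R = 10^(80.8/20) = 10964.78 m = 10.96 km

10.96 km


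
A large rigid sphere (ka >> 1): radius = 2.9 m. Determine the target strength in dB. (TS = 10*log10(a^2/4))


TS = 10*log10(2.9^2 / 4) = 10*log10(2.1025) = 3.23

3.23 dB


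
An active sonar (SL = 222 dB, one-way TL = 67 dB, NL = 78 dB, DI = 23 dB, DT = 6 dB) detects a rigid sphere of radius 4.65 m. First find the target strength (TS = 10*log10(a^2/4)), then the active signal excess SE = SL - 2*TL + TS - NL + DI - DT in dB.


Step 1: TS = 10*log10(4.65^2/4) = 7.33 dB
Step 2: SE = SL - 2*TL + TS - NL + DI - DT = 222 - 2*67 + (7.33) - 78 + 23 - 6 = 34.33

34.33 dB


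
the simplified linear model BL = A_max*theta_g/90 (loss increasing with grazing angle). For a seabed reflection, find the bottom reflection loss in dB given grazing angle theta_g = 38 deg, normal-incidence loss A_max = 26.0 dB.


10.98 dB


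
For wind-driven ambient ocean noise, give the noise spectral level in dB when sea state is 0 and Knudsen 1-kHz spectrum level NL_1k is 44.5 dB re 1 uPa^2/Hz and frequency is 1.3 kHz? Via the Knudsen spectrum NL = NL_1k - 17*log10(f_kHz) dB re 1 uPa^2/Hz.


NL = NL_1k - 17*log10(f_kHz) = 44.5 - 17*log10(1.3) = 44.5 - (1.94) = 42.56

42.56 dB


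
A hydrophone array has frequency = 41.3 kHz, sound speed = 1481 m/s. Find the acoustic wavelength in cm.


3.59 cm


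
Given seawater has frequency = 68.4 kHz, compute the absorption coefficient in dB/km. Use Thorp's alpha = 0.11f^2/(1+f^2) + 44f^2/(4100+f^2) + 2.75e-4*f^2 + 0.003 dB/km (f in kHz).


f^2 = 4678.56
alpha = 0.11*4678.56/(1+4678.56) + 44*4678.56/(4100+4678.56) + 2.75e-4*4678.56 + 0.003 = 24.85

24.85 dB/km


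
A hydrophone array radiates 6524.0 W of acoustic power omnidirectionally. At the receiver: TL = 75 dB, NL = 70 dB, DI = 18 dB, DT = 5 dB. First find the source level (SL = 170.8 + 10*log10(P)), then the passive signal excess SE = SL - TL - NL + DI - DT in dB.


Step 1: SL = 170.8 + 10*log10(6524.0) = 208.95 dB
Step 2: SE = SL - TL - NL + DI - DT = 208.95 - 75 - 70 + 18 - 5 = 76.95

76.95 dB


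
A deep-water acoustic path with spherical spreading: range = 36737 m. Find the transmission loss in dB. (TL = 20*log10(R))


91.3 dB


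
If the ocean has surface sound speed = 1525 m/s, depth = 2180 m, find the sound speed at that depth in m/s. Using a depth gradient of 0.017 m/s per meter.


c = 1525 + 0.017 * 2180 = 1562.06

1562.06 m/s


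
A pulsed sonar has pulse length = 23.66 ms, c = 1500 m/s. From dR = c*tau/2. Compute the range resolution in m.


17.745 m


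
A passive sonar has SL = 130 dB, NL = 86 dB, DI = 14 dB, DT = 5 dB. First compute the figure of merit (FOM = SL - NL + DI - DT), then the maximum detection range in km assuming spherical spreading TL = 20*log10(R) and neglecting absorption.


Step 1: FOM = SL - NL + DI - DT = 130 - 86 + 14 - 5 = 53 dB
Step 2: at max range FOM = TL = 20*log10(R), so R = 10^(53/20) = 446.68 m = 0.45 km

0.45 km


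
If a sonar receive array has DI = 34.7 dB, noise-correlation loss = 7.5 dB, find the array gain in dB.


AG = DI - L_corr = 34.7 - 7.5 = 27.2

27.2 dB


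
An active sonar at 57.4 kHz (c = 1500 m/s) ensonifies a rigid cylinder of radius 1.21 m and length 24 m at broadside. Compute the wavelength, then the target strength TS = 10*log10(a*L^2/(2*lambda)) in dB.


Step 1: lambda = c/f = 1500/57400 = 0.02613 m
Step 2: TS = 10*log10(a*L^2/(2*lambda)) = 10*log10(1.21*24^2/(2*0.02613)) = 41.25

41.25 dB


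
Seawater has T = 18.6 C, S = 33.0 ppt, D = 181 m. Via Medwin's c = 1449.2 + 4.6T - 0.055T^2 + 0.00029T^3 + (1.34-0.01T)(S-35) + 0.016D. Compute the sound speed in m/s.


1518.19 m/s


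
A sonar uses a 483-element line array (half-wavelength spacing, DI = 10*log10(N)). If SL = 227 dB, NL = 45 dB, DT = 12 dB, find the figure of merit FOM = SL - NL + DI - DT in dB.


Step 1: DI = 10*log10(483) = 26.84 dB
Step 2: FOM = SL - NL + DI - DT = 227 - 45 + 26.84 - 12 = 196.84

196.84 dB


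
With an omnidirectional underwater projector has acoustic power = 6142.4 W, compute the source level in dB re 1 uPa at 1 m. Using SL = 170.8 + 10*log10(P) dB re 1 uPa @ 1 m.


SL = 170.8 + 10*log10(6142.4) = 170.8 + 37.88 = 208.68

208.68 dB


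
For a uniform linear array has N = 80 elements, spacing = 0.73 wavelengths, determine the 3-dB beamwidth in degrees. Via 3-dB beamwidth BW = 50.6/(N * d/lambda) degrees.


BW = 50.6 / (80 * 0.73) = 50.6 / 58.4 = 0.87

0.87 deg


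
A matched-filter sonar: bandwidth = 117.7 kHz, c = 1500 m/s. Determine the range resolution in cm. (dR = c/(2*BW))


0.64 cm


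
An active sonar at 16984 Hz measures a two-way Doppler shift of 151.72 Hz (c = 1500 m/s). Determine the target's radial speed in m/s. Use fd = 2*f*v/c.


From fd = 2*f*v/c, v = c*fd/(2*f) = 1500 * 151.72 / (2*16984) = 6.7

6.7 m/s


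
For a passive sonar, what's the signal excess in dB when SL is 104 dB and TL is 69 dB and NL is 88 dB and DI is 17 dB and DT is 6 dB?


SE = SL - TL - NL + DI - DT = 104 - 69 - 88 + 17 - 6 = -42

-42 dB


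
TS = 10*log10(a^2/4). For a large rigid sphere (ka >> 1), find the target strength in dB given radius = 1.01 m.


TS = 10*log10(1.01^2 / 4) = 10*log10(0.255025) = -5.93

-5.93 dB


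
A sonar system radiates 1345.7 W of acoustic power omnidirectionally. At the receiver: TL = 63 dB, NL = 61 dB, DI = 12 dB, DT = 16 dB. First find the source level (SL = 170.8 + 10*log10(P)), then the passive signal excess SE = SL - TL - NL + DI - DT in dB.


Step 1: SL = 170.8 + 10*log10(1345.7) = 202.09 dB
Step 2: SE = SL - TL - NL + DI - DT = 202.09 - 63 - 61 + 12 - 16 = 74.09

74.09 dB


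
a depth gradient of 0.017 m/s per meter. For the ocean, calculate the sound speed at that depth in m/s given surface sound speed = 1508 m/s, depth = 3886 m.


c = 1508 + 0.017 * 3886 = 1574.062

1574.062 m/s


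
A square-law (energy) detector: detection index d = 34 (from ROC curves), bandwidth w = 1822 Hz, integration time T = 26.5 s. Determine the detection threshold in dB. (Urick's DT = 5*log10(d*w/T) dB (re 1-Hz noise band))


DT = 5*log10(d*w/T) = 5*log10(34 * 1822 / 26.5) = 5*log10(2337.66) = 16.84

16.84 dB


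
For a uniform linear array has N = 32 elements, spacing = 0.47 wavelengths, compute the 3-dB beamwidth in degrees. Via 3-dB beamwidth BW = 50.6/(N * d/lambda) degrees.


3.36 deg


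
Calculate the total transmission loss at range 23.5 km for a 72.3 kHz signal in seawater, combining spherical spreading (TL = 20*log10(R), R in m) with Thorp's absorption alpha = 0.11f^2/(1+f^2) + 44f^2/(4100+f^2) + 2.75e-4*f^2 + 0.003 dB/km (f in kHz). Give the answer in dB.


Step 1 (Thorp): alpha = 0.11*5227.29/(1+5227.29) + 44*5227.29/(4100+5227.29) + 2.75e-4*5227.29 + 0.003 = 26.2094 dB/km
Step 2: TL_spread = 20*log10(23500) = 87.42 dB
Step 3: TL_abs = alpha*R = 26.2094 * 23.5 = 615.92 dB
Step 4: TL_total = 87.42 + 615.92 = 703.34

703.34 dB


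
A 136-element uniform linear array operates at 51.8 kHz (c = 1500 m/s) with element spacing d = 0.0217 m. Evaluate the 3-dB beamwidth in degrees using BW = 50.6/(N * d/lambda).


Step 1: lambda = 1500/51800 = 0.02896 m
Step 2: d/lambda = 0.0217/0.02896 = 0.7493
Step 3: BW = 50.6/(N * d/lambda) = 50.6/(136 * 0.7493) = 0.5

0.5 deg


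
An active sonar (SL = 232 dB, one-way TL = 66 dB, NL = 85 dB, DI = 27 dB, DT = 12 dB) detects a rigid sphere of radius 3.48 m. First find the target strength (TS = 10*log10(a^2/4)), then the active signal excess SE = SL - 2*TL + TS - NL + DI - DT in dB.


Step 1: TS = 10*log10(3.48^2/4) = 4.81 dB
Step 2: SE = SL - 2*TL + TS - NL + DI - DT = 232 - 2*66 + (4.81) - 85 + 27 - 12 = 34.81

34.81 dB


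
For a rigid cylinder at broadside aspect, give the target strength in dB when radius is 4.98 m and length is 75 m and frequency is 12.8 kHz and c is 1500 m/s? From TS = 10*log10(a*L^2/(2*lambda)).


lambda = 1500/12800 = 0.11719 m
TS = 10*log10(4.98*75^2/(2*0.11719)) = 50.77

50.77 dB


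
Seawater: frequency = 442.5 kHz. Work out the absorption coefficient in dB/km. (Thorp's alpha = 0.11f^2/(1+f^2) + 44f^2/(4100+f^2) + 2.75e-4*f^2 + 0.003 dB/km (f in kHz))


f^2 = 195806.25
alpha = 0.11*195806.25/(1+195806.25) + 44*195806.25/(4100+195806.25) + 2.75e-4*195806.25 + 0.003 = 97.057

97.057 dB/km


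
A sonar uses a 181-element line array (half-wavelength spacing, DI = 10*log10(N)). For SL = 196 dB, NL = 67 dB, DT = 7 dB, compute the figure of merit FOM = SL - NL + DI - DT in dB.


144.58 dB


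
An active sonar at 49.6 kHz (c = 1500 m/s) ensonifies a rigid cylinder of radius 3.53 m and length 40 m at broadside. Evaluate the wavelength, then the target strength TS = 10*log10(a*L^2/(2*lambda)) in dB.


Step 1: lambda = c/f = 1500/49600 = 0.03024 m
Step 2: TS = 10*log10(a*L^2/(2*lambda)) = 10*log10(3.53*40^2/(2*0.03024)) = 49.7

49.7 dB


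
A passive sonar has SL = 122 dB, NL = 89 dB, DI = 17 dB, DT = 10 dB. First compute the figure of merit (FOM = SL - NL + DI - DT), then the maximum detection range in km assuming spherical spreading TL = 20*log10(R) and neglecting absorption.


Step 1: FOM = SL - NL + DI - DT = 122 - 89 + 17 - 10 = 40 dB
Step 2: at max range FOM = TL = 20*log10(R), so R = 10^(40/20) = 100.0 m = 0.1 km

0.1 km


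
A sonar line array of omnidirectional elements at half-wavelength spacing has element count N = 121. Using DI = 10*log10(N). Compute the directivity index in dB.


DI = 10*log10(121) = 20.83

20.83 dB


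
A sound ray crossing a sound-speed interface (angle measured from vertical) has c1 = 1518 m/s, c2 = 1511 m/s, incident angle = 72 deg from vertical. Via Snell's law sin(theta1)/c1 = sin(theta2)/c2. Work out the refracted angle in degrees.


sin(theta2) = (c2/c1)*sin(theta1) = (1511/1518)*sin(72 deg) = 0.94667
theta2 = arcsin(0.94667) = 71.2

71.2 deg


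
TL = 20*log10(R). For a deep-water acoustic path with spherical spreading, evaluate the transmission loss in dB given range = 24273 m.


TL = 20*log10(24273) = 87.7

87.7 dB


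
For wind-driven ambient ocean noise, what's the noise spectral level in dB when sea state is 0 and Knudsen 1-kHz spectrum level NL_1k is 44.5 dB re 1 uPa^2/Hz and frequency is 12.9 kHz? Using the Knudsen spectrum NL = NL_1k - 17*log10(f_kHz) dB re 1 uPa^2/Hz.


NL = NL_1k - 17*log10(f_kHz) = 44.5 - 17*log10(12.9) = 44.5 - (18.88) = 25.62

25.62 dB


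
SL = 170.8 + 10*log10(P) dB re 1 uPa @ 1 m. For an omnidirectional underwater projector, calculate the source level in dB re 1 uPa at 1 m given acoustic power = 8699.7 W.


SL = 170.8 + 10*log10(8699.7) = 170.8 + 39.4 = 210.2

210.2 dB


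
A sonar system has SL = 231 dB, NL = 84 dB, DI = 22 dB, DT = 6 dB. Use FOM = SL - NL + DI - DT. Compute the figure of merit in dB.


FOM = SL - NL + DI - DT = 231 - 84 + 22 - 6 = 163

163 dB


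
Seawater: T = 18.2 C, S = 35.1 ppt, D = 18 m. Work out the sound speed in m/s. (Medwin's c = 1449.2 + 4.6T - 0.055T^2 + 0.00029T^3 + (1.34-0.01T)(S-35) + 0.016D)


c = 1449.2 + 4.6*18.2 - 0.055*18.2^2 + 0.00029*18.2^3 + (1.34 - 0.01*18.2)*(35.1 - 35) + 0.016*18 = 1516.85

1516.85 m/s


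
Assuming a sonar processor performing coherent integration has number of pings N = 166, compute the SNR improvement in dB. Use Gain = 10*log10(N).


Gain = 10*log10(166) = 22.2

22.2 dB


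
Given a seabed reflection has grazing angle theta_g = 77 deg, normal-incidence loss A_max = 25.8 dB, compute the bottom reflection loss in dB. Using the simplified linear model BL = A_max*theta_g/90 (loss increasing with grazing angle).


BL = A_max * theta_g / 90 = 25.8 * 77 / 90 = 22.07

22.07 dB


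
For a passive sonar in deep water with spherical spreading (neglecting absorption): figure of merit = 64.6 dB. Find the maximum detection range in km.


At max range FOM = TL, so 20*log10(R) = 64.6
R = 10^(64.6/20) = 1698.24 m = 1.7 km

1.7 km


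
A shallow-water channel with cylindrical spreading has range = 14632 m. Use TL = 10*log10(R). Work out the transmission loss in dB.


41.65 dB


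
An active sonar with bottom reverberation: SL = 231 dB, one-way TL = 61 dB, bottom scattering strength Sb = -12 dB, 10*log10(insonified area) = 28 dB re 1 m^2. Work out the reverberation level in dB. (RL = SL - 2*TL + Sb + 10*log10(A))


RL = SL - 2*TL + Sb + 10*log10(A) = 231 - 2*61 + (-12) + 28 = 125

125 dB


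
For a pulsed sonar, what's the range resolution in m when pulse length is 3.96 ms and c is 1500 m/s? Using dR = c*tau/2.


2.97 m


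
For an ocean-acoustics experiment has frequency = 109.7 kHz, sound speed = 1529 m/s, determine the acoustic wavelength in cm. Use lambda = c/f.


lambda = c/f = 1529 / 109700 = 0.0139 m = 1.39 cm

1.39 cm


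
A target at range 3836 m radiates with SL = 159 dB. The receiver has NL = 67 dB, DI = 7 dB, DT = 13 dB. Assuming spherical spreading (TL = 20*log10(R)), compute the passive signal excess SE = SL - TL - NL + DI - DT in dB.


Step 1: TL = 20*log10(3836) = 71.68 dB
Step 2: SE = 159 - 71.68 - 67 + 7 - 13 = 14.32

14.32 dB


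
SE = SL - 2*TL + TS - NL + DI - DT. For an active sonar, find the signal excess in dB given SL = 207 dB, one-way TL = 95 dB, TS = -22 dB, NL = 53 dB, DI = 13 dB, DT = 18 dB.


SE = SL - 2*TL + TS - NL + DI - DT = 207 - 2*95 + (-22) - 53 + 13 - 18 = -63

-63 dB


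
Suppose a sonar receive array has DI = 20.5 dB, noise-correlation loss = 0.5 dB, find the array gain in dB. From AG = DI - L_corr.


AG = DI - L_corr = 20.5 - 0.5 = 20.0

20.0 dB


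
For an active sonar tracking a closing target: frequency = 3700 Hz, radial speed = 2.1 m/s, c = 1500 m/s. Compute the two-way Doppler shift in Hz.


fd = 2*f*v/c = 2 * 3700 * 2.1 / 1500 = 10.36

10.36 Hz


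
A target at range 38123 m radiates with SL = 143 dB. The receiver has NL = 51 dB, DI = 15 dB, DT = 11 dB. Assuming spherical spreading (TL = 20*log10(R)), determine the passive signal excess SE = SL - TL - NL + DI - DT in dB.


Step 1: TL = 20*log10(38123) = 91.62 dB
Step 2: SE = 143 - 91.62 - 51 + 15 - 11 = 4.38

4.38 dB


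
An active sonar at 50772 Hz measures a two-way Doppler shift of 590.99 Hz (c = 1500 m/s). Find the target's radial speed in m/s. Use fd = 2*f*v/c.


From fd = 2*f*v/c, v = c*fd/(2*f) = 1500 * 590.99 / (2*50772) = 8.73

8.73 m/s


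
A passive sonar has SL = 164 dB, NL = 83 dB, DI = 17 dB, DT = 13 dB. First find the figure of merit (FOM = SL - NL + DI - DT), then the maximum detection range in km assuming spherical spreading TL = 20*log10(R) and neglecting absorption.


Step 1: FOM = SL - NL + DI - DT = 164 - 83 + 17 - 13 = 85 dB
Step 2: at max range FOM = TL = 20*log10(R), so R = 10^(85/20) = 17782.79 m = 17.78 km

17.78 km


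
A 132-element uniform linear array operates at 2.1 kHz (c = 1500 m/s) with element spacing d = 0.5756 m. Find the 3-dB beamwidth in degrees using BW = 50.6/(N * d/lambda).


Step 1: lambda = 1500/2100 = 0.71429 m
Step 2: d/lambda = 0.5756/0.71429 = 0.8058
Step 3: BW = 50.6/(N * d/lambda) = 50.6/(132 * 0.8058) = 0.48

0.48 deg


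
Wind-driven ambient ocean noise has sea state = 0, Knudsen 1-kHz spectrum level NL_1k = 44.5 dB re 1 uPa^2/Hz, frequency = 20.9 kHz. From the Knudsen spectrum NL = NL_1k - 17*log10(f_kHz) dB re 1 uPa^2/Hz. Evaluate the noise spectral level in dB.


NL = NL_1k - 17*log10(f_kHz) = 44.5 - 17*log10(20.9) = 44.5 - (22.44) = 22.06

22.06 dB


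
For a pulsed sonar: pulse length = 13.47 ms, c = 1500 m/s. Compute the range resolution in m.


10.1025 m


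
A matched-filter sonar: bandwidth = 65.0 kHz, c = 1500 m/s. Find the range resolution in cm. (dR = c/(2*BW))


dR = c/(2*BW) = 1500 / (2 * 65.0e3) = 0.0115 m = 1.15 cm

1.15 cm


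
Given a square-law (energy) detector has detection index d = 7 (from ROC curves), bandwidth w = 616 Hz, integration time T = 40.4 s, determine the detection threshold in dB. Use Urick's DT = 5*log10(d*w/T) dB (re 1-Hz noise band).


DT = 5*log10(d*w/T) = 5*log10(7 * 616 / 40.4) = 5*log10(106.73) = 10.14

10.14 dB


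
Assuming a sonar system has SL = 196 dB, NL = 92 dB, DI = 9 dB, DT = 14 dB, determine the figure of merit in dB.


FOM = SL - NL + DI - DT = 196 - 92 + 9 - 14 = 99

99 dB


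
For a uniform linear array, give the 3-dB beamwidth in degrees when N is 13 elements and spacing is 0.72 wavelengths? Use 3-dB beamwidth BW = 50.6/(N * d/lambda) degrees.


5.41 deg


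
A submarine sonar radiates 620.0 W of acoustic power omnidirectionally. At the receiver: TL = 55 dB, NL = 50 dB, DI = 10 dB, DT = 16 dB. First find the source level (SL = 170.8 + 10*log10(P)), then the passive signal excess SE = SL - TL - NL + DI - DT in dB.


Step 1: SL = 170.8 + 10*log10(620.0) = 198.72 dB
Step 2: SE = SL - TL - NL + DI - DT = 198.72 - 55 - 50 + 10 - 16 = 87.72

87.72 dB


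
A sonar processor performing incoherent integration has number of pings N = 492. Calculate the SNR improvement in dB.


Gain = 5*log10(492) = 13.46

13.46 dB


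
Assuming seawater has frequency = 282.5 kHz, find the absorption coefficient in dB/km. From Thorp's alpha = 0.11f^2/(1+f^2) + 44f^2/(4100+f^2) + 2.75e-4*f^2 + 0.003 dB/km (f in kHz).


63.91 dB/km


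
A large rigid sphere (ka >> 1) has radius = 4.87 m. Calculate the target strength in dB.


TS = 10*log10(4.87^2 / 4) = 10*log10(5.929225) = 7.73

7.73 dB


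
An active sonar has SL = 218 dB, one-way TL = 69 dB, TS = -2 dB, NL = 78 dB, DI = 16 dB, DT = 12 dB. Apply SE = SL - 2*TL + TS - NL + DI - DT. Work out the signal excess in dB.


SE = SL - 2*TL + TS - NL + DI - DT = 218 - 2*69 + (-2) - 78 + 16 - 12 = 4

4 dB


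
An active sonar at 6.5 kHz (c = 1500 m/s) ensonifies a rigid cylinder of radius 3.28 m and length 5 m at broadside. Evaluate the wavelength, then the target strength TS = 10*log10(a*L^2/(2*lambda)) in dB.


Step 1: lambda = c/f = 1500/6500 = 0.23077 m
Step 2: TS = 10*log10(a*L^2/(2*lambda)) = 10*log10(3.28*5^2/(2*0.23077)) = 22.5

22.5 dB


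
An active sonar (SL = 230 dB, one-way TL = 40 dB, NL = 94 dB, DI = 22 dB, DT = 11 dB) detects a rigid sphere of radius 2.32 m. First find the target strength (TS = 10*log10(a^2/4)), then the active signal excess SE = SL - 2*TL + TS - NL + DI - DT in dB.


Step 1: TS = 10*log10(2.32^2/4) = 1.29 dB
Step 2: SE = SL - 2*TL + TS - NL + DI - DT = 230 - 2*40 + (1.29) - 94 + 22 - 11 = 68.29

68.29 dB


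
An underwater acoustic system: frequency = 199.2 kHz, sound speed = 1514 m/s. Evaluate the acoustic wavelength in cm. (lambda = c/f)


lambda = c/f = 1514 / 199200 = 0.0076 m = 0.76 cm

0.76 cm


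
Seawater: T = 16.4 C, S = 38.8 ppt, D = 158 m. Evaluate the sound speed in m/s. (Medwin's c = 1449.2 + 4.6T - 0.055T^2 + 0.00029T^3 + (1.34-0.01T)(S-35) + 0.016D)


1518.12 m/s


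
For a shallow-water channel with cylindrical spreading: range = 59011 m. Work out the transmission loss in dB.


47.71 dB


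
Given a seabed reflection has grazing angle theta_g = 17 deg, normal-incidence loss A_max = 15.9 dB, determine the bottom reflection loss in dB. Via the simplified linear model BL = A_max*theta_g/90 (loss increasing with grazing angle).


BL = A_max * theta_g / 90 = 15.9 * 17 / 90 = 3.0

3.0 dB


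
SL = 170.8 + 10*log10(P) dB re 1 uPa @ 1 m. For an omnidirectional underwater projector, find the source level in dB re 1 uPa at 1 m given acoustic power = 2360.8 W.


SL = 170.8 + 10*log10(2360.8) = 170.8 + 33.73 = 204.53

204.53 dB


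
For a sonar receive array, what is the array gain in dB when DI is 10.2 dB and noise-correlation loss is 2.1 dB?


AG = DI - L_corr = 10.2 - 2.1 = 8.1

8.1 dB


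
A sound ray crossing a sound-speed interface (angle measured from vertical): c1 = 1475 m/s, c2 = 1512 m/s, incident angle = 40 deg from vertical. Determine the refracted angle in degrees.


sin(theta2) = (c2/c1)*sin(theta1) = (1512/1475)*sin(40 deg) = 0.65891
theta2 = arcsin(0.65891) = 41.22

41.22 deg


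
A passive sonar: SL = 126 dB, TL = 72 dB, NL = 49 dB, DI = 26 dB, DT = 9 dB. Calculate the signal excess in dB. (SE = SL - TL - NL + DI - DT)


22 dB


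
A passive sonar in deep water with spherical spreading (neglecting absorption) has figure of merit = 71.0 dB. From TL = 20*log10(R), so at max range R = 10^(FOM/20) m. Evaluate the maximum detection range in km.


At max range FOM = TL, so 20*log10(R) = 71.0
R = 10^(71.0/20) = 3548.13 m = 3.55 km

3.55 km


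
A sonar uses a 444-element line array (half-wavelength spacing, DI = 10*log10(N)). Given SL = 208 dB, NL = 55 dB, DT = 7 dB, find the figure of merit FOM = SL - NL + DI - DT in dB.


172.47 dB


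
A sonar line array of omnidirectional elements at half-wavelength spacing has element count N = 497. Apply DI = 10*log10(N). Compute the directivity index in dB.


26.96 dB


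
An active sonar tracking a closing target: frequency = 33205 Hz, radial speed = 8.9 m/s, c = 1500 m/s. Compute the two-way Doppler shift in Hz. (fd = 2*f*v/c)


394.03 Hz


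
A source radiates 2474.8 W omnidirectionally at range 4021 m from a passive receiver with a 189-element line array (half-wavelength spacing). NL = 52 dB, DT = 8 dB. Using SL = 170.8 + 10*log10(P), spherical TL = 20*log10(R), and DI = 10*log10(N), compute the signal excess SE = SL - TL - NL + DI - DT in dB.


Step 1: SL = 170.8 + 10*log10(2474.8) = 204.74 dB
Step 2: TL = 20*log10(4021) = 72.09 dB
Step 3: DI = 10*log10(189) = 22.76 dB
Step 4: SE = SL - TL - NL + DI - DT = 204.74 - 72.09 - 52 + 22.76 - 8 = 95.41

95.41 dB


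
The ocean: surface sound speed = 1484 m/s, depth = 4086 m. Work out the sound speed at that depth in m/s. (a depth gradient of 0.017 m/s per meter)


c = 1484 + 0.017 * 4086 = 1553.462

1553.462 m/s


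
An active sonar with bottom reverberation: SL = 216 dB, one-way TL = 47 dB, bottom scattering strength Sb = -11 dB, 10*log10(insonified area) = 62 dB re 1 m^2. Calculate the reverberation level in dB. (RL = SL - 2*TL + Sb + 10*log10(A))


RL = SL - 2*TL + Sb + 10*log10(A) = 216 - 2*47 + (-11) + 62 = 173

173 dB


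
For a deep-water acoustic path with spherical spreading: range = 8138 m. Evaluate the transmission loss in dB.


TL = 20*log10(8138) = 78.21

78.21 dB


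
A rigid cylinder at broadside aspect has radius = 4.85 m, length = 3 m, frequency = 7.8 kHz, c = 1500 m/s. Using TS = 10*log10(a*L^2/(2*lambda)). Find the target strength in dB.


20.55 dB


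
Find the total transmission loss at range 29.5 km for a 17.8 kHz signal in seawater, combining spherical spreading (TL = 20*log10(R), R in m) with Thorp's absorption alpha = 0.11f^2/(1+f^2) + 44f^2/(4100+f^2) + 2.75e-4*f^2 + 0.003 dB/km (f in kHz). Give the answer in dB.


Step 1 (Thorp): alpha = 0.11*316.84/(1+316.84) + 44*316.84/(4100+316.84) + 2.75e-4*316.84 + 0.003 = 3.3561 dB/km
Step 2: TL_spread = 20*log10(29500) = 89.4 dB
Step 3: TL_abs = alpha*R = 3.3561 * 29.5 = 99.0 dB
Step 4: TL_total = 89.4 + 99.0 = 188.4

188.4 dB


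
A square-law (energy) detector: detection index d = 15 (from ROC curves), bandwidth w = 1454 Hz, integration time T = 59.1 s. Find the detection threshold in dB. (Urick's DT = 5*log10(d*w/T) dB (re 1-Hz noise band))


DT = 5*log10(d*w/T) = 5*log10(15 * 1454 / 59.1) = 5*log10(369.04) = 12.84

12.84 dB


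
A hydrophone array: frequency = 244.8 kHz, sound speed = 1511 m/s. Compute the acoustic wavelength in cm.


0.62 cm


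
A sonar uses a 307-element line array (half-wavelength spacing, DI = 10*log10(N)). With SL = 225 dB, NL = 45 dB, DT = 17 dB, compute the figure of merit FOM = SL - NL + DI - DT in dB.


Step 1: DI = 10*log10(307) = 24.87 dB
Step 2: FOM = SL - NL + DI - DT = 225 - 45 + 24.87 - 17 = 187.87

187.87 dB


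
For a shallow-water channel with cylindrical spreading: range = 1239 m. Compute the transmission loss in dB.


30.93 dB


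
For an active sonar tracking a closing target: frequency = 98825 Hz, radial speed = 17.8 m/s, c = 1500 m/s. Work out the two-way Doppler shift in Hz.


2345.45 Hz


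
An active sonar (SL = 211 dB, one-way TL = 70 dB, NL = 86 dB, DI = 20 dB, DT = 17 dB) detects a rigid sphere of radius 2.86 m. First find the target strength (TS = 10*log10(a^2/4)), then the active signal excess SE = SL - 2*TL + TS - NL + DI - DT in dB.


Step 1: TS = 10*log10(2.86^2/4) = 3.11 dB
Step 2: SE = SL - 2*TL + TS - NL + DI - DT = 211 - 2*70 + (3.11) - 86 + 20 - 17 = -8.89

-8.89 dB


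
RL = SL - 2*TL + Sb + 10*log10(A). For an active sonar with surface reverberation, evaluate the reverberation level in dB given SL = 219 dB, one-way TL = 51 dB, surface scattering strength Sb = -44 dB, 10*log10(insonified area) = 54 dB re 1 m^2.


RL = SL - 2*TL + Sb + 10*log10(A) = 219 - 2*51 + (-44) + 54 = 127

127 dB


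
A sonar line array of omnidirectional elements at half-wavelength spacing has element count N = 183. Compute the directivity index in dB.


DI = 10*log10(183) = 22.62

22.62 dB


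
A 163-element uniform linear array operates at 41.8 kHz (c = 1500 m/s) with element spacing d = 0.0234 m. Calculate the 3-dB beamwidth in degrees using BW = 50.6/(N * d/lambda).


Step 1: lambda = 1500/41800 = 0.03589 m
Step 2: d/lambda = 0.0234/0.03589 = 0.652
Step 3: BW = 50.6/(N * d/lambda) = 50.6/(163 * 0.652) = 0.48

0.48 deg


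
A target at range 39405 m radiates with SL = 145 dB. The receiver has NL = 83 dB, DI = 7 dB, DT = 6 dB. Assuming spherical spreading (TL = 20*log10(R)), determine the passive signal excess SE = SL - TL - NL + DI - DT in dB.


Step 1: TL = 20*log10(39405) = 91.91 dB
Step 2: SE = 145 - 91.91 - 83 + 7 - 6 = -28.91

-28.91 dB


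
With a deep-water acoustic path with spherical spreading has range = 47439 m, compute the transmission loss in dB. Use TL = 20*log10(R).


93.52 dB


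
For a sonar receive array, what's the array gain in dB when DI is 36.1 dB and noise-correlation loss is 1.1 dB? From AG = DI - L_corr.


AG = DI - L_corr = 36.1 - 1.1 = 35.0

35.0 dB


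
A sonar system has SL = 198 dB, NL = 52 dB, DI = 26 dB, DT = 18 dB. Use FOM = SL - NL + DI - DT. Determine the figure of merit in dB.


FOM = SL - NL + DI - DT = 198 - 52 + 26 - 18 = 154

154 dB


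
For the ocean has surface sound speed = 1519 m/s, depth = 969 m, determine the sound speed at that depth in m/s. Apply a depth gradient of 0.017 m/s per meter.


1535.473 m/s


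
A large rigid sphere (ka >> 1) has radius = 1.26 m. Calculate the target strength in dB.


TS = 10*log10(1.26^2 / 4) = 10*log10(0.3969) = -4.01

-4.01 dB


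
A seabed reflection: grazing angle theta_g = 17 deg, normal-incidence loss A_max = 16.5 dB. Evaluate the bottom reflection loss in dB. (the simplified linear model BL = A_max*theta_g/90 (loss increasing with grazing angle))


BL = A_max * theta_g / 90 = 16.5 * 17 / 90 = 3.12

3.12 dB


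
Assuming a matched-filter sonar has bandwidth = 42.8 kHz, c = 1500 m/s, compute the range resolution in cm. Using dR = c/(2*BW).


dR = c/(2*BW) = 1500 / (2 * 42.8e3) = 0.0175 m = 1.75 cm

1.75 cm


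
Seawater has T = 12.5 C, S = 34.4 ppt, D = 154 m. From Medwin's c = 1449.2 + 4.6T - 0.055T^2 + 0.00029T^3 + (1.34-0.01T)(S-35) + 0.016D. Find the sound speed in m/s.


1500.41 m/s


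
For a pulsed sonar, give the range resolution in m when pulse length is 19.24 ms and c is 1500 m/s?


14.43 m


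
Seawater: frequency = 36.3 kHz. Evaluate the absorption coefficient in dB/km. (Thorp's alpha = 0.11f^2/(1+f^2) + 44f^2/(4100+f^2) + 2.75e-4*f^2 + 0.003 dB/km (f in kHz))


f^2 = 1317.69
alpha = 0.11*1317.69/(1+1317.69) + 44*1317.69/(4100+1317.69) + 2.75e-4*1317.69 + 0.003 = 11.177

11.177 dB/km


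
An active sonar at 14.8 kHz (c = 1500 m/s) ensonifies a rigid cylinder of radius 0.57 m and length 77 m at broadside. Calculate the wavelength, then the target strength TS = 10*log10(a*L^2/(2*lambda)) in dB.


Step 1: lambda = c/f = 1500/14800 = 0.10135 m
Step 2: TS = 10*log10(a*L^2/(2*lambda)) = 10*log10(0.57*77^2/(2*0.10135)) = 42.22

42.22 dB


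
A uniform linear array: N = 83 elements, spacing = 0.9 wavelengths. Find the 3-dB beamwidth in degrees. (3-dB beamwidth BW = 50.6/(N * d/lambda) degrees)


0.68 deg


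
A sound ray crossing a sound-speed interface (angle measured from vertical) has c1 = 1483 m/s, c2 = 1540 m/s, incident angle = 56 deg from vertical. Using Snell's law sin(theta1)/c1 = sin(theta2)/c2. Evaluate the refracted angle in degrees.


sin(theta2) = (c2/c1)*sin(theta1) = (1540/1483)*sin(56 deg) = 0.8609
theta2 = arcsin(0.8609) = 59.42

59.42 deg


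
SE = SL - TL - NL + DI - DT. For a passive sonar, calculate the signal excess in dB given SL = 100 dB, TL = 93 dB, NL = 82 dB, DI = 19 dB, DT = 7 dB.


SE = SL - TL - NL + DI - DT = 100 - 93 - 82 + 19 - 7 = -63

-63 dB


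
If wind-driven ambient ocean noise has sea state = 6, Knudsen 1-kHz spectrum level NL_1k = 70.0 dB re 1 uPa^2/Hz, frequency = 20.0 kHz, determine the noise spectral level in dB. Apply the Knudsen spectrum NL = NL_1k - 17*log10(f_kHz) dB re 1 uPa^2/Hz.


47.88 dB


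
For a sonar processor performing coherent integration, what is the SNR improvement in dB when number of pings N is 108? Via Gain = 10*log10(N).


Gain = 10*log10(108) = 20.33

20.33 dB


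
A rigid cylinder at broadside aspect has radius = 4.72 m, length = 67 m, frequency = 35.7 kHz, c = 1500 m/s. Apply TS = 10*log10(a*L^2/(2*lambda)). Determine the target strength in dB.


lambda = 1500/35700 = 0.04202 m
TS = 10*log10(4.72*67^2/(2*0.04202)) = 54.02

54.02 dB


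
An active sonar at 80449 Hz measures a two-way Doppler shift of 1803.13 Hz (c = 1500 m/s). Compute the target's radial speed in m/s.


From fd = 2*f*v/c, v = c*fd/(2*f) = 1500 * 1803.13 / (2*80449) = 16.81

16.81 m/s


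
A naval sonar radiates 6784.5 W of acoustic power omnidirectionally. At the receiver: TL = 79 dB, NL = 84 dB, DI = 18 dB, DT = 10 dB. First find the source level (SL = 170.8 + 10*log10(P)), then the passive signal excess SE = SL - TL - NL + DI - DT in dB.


Step 1: SL = 170.8 + 10*log10(6784.5) = 209.12 dB
Step 2: SE = SL - TL - NL + DI - DT = 209.12 - 79 - 84 + 18 - 10 = 54.12

54.12 dB


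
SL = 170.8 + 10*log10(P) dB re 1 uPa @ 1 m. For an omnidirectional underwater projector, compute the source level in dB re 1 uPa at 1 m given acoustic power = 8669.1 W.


SL = 170.8 + 10*log10(8669.1) = 170.8 + 39.38 = 210.18

210.18 dB


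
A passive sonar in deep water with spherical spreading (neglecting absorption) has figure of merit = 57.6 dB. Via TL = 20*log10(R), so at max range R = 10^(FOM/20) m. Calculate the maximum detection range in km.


At max range FOM = TL, so 20*log10(R) = 57.6
R = 10^(57.6/20) = 758.58 m = 0.76 km

0.76 km


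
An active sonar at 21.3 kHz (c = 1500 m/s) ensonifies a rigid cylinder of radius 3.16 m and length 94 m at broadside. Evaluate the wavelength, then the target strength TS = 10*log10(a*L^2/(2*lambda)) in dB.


Step 1: lambda = c/f = 1500/21300 = 0.07042 m
Step 2: TS = 10*log10(a*L^2/(2*lambda)) = 10*log10(3.16*94^2/(2*0.07042)) = 52.97

52.97 dB


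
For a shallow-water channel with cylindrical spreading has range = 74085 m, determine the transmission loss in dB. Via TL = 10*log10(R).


TL = 10*log10(74085) = 48.7

48.7 dB


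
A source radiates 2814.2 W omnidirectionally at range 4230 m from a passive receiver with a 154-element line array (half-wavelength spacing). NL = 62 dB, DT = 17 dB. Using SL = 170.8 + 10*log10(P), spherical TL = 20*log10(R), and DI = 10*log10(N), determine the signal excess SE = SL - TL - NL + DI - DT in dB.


Step 1: SL = 170.8 + 10*log10(2814.2) = 205.29 dB
Step 2: TL = 20*log10(4230) = 72.53 dB
Step 3: DI = 10*log10(154) = 21.88 dB
Step 4: SE = SL - TL - NL + DI - DT = 205.29 - 72.53 - 62 + 21.88 - 17 = 75.64

75.64 dB


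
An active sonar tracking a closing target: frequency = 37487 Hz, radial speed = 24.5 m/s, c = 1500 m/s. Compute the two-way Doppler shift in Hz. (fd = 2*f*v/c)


1224.58 Hz


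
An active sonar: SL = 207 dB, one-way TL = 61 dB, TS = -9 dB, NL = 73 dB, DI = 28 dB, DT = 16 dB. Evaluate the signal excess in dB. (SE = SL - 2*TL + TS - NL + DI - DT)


SE = SL - 2*TL + TS - NL + DI - DT = 207 - 2*61 + (-9) - 73 + 28 - 16 = 15

15 dB


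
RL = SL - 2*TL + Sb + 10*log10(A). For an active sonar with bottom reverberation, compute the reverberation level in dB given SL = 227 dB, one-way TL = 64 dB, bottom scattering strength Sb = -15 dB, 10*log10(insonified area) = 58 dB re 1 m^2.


RL = SL - 2*TL + Sb + 10*log10(A) = 227 - 2*64 + (-15) + 58 = 142

142 dB


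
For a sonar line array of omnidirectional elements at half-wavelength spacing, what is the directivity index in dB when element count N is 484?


DI = 10*log10(484) = 26.85

26.85 dB


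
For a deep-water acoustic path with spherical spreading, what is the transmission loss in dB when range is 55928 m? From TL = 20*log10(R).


TL = 20*log10(55928) = 94.95

94.95 dB


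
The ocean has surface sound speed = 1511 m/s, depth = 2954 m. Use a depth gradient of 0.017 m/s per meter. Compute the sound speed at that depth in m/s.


c = 1511 + 0.017 * 2954 = 1561.218

1561.218 m/s


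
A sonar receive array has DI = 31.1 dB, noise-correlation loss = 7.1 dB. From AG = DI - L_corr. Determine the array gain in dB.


AG = DI - L_corr = 31.1 - 7.1 = 24.0

24.0 dB


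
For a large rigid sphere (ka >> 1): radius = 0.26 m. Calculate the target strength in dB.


TS = 10*log10(0.26^2 / 4) = 10*log10(0.0169) = -17.72

-17.72 dB


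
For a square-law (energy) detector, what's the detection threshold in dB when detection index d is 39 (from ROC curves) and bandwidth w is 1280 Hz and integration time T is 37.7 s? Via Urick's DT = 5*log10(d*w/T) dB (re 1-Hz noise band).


DT = 5*log10(d*w/T) = 5*log10(39 * 1280 / 37.7) = 5*log10(1324.14) = 15.61

15.61 dB


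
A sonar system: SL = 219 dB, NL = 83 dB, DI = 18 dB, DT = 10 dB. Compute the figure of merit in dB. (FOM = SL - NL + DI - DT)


FOM = SL - NL + DI - DT = 219 - 83 + 18 - 10 = 144

144 dB


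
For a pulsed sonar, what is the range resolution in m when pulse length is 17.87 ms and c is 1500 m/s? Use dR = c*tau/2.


13.4025 m


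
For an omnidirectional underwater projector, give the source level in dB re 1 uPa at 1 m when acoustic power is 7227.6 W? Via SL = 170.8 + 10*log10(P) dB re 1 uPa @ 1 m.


SL = 170.8 + 10*log10(7227.6) = 170.8 + 38.59 = 209.39

209.39 dB


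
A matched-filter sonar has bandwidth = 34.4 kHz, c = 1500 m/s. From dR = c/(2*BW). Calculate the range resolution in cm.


2.18 cm


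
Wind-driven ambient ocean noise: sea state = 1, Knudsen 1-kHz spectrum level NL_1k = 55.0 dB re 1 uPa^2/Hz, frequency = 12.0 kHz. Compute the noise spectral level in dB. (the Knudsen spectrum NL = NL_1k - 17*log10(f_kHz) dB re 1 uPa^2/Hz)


NL = NL_1k - 17*log10(f_kHz) = 55.0 - 17*log10(12.0) = 55.0 - (18.35) = 36.65

36.65 dB


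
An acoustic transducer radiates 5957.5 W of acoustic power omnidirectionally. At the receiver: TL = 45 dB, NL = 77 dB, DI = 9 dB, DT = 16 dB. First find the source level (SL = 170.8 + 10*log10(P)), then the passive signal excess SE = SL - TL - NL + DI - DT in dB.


Step 1: SL = 170.8 + 10*log10(5957.5) = 208.55 dB
Step 2: SE = SL - TL - NL + DI - DT = 208.55 - 45 - 77 + 9 - 16 = 79.55

79.55 dB


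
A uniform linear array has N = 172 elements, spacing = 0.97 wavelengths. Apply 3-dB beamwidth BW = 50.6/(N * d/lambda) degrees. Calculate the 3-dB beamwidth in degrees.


0.3 deg


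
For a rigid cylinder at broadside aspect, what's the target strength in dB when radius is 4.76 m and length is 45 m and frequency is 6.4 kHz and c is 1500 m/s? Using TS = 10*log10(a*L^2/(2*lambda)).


43.13 dB


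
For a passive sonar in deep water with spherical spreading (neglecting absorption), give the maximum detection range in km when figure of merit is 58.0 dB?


0.79 km


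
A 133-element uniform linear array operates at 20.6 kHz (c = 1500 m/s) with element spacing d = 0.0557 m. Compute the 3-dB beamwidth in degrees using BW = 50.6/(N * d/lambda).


Step 1: lambda = 1500/20600 = 0.07282 m
Step 2: d/lambda = 0.0557/0.07282 = 0.7649
Step 3: BW = 50.6/(N * d/lambda) = 50.6/(133 * 0.7649) = 0.5

0.5 deg
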